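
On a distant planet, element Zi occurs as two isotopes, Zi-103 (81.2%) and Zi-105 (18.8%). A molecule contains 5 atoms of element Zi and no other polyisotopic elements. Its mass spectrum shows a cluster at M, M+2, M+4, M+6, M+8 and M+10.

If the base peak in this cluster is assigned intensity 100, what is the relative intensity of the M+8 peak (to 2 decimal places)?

Binomial terms of (0.812 + 0.188)^5: M 0.3530, M+2 0.4087, M+4 0.1892, M+6 0.0438, M+8 0.0051, M+10 0.0002 → M+2 is the base peak.
P(M+2) = C(5,1) × 0.812^4 × 0.188^1 = 5 × 0.43473451 × 0.1880 = 0.408650 (base)
P(M+8) = C(5,4) × 0.812^1 × 0.188^4 = 5 × 0.8120 × 0.0012492 = 0.005072
Relative intensity = 0.005072 / 0.408650 × 100 = 1.24

1.24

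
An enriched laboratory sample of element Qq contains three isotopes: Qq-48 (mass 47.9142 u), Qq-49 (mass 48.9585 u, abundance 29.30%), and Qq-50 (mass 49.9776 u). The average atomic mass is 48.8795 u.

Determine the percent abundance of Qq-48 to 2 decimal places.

Let x and y be the fractions of Qq-48 and Qq-50. Then x + y = 1 − 0.2930 = 0.7070 and 47.9142x + 49.9776y = 48.8795 − 0.2930×48.9585 = 34.5346595.
Substituting: 47.9142x + 49.9776(0.7070 − x) = 34.5346595
(47.9142 − 49.9776)x = -0.7995037  ⇒  x = 0.38747, y = 0.31953
Qq-48: 38.75%, Qq-50: 31.95%.

38.75%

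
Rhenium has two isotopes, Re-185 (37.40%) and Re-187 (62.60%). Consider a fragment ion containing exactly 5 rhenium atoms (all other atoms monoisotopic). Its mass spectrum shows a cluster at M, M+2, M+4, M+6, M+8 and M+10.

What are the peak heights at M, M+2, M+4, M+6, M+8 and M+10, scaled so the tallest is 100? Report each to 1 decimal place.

The 5 Re atoms are independent, so intensities follow the terms of (0.3740 + 0.6260)^5.
P(M) = 0.3740^5 = 0.007317
P(M+2) = 5 × 0.3740^4 × 0.6260^1 = 0.061239
P(M+4) = 10 × 0.3740^3 × 0.6260^2 = 0.205005
P(M+6) = 10 × 0.3740^2 × 0.6260^3 = 0.343136
P(M+8) = 5 × 0.3740^1 × 0.6260^4 = 0.287170
P(M+10) = 0.6260^5 = 0.096133
The M+6 peak is largest (0.343136); scaling to 100 gives 2.1 : 17.8 : 59.7 : 100.0 : 83.7 : 28.0.

2.1 : 17.8 : 59.7 : 100.0 : 83.7 : 28.0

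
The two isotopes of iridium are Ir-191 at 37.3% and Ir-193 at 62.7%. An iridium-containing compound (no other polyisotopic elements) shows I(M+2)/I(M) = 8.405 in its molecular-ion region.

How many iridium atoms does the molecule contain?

5

The M+2/M ratio from n Ir atoms is n · q/p = n · 0.627/0.373.
n = 8.405 × 0.373/0.627 = 5.00 ≈ 5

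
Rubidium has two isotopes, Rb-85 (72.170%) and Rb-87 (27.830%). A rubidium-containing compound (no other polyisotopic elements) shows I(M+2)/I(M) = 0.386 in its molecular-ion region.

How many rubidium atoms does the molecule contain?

1

With n Rb atoms, P(M+2)/P(M) = C(n,1)·p^(n−1)q / p^n = n·q/p = n · 0.27830/0.72170.
n = 0.386 × 0.72170/0.27830 = 1.00 ≈ 1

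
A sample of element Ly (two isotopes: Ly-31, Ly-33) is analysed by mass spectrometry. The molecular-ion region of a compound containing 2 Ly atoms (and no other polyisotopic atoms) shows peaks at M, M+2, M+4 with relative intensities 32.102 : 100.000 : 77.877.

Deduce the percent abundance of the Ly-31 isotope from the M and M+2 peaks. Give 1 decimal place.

39.1%

Write p for the Ly-31 fraction. I(M+2)/I(M) = [C(2,1)·p^1·(1−p)] / p^2 = 2·(1−p)/p = 100.000/32.102 = 3.1151
(1−p)/p = 3.1151/2 = 1.5575  ⇒  p = 1/(1 + 1.5575) = 0.3910
Ly-31: 39.1%, Ly-33: 60.9%.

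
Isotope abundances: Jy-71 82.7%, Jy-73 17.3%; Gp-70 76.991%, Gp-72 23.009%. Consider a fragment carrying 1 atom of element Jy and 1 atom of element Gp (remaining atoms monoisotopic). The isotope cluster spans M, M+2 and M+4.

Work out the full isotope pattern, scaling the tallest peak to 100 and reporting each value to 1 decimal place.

Element Jy pattern (n=1): 0.8270 : 0.1730
Element Gp pattern (n=1): 0.76991 : 0.23009
Convolve the two distributions (both contribute in 2-u steps):
  M: 0.8270×0.76991 = 0.636716
  M+2: 0.8270×0.23009 + 0.1730×0.76991 = 0.323479
  M+4: 0.1730×0.23009 = 0.039806
Scale to base peak (0.636716) = 100: 100.0 : 50.8 : 6.3

100.0 : 50.8 : 6.3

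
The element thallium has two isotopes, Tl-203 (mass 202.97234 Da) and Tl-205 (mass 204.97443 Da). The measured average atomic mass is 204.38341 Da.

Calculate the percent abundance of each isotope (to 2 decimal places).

Tl-203: 29.52%, Tl-205: 70.48%

Let x be the fractional abundance of Tl-203; then Tl-205 has abundance 1 − x.
202.97234·x + 204.97443·(1 − x) = 204.38341
(202.97234 − 204.97443)·x = 204.38341 − 204.97443
x = -0.59102 / -2.00209 = 0.29520 → 29.52% Tl-203, 70.48% Tl-205.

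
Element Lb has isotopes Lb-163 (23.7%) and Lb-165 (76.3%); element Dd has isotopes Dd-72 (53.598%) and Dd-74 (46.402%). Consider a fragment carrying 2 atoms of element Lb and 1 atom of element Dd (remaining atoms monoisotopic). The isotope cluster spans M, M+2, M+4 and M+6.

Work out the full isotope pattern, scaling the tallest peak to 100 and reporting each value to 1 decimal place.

Element Lb pattern (n=2): 0.056169 : 0.361662 : 0.582169
Element Dd pattern (n=1): 0.53598 : 0.46402
Convolve the two distributions (both contribute in 2-u steps):
  M: 0.056169×0.53598 = 0.030105
  M+2: 0.056169×0.46402 + 0.361662×0.53598 = 0.219907
  M+4: 0.361662×0.46402 + 0.582169×0.53598 = 0.479849
  M+6: 0.582169×0.46402 = 0.270138
Scale to base peak (0.479849) = 100: 6.3 : 45.8 : 100.0 : 56.3

6.3 : 45.8 : 100.0 : 56.3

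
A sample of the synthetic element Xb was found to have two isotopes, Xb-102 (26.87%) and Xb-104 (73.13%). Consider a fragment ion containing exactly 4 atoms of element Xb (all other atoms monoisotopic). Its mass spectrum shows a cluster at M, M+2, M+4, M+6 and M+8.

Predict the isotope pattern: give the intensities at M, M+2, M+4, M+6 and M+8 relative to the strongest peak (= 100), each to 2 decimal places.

1.24 : 13.50 : 55.11 : 100.00 : 68.04

The 4 Xb atoms are independent, so intensities follow the terms of (0.2687 + 0.7313)^4.
P(M) = 0.2687^4 = 0.005213
P(M+2) = 4 × 0.2687^3 × 0.7313^1 = 0.056749
P(M+4) = 6 × 0.2687^2 × 0.7313^2 = 0.231674
P(M+6) = 4 × 0.2687^1 × 0.7313^3 = 0.420353
P(M+8) = 0.7313^4 = 0.286011
The M+6 peak is largest (0.420353); scaling to 100 gives 1.24 : 13.50 : 55.11 : 100.00 : 68.04.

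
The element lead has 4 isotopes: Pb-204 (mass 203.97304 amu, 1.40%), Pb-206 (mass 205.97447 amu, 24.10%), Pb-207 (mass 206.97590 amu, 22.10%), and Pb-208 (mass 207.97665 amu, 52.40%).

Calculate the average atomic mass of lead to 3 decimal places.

207.217 amu

Ar = Σ fᵢ·mᵢ = 0.0140 × 203.97304 + 0.2410 × 205.97447 + 0.2210 × 206.97590 + 0.5240 × 207.97665
= 2.855623 + 49.639847 + 45.741674 + 108.979765 = 207.216909 amu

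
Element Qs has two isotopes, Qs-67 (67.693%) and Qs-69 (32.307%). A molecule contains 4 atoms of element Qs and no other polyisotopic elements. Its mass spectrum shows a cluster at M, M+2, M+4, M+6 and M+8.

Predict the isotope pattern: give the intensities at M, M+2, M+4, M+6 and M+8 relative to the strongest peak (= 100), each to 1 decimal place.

52.4 : 100.0 : 71.6 : 22.8 : 2.7

Each Qs atom is independently Qs-67 (p = 0.67693) or Qs-69 (q = 0.32307); the cluster is the binomial expansion (p + q)^4.
P(M) = 0.67693^4 = 0.209979
P(M+2) = 4 × 0.67693^3 × 0.32307^1 = 0.400856
P(M+4) = 6 × 0.67693^2 × 0.32307^2 = 0.286967
P(M+6) = 4 × 0.67693^1 × 0.32307^3 = 0.091305
P(M+8) = 0.32307^4 = 0.010894
The M+2 peak is largest (0.400856); scaling to 100 gives 52.4 : 100.0 : 71.6 : 22.8 : 2.7.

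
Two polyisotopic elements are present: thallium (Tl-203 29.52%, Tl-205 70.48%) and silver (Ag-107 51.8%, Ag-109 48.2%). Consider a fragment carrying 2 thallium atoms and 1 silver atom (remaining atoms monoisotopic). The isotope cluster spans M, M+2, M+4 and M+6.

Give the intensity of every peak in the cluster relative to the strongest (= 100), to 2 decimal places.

Thallium pattern (n=2): 0.08714304 : 0.41611392 : 0.49674304
Silver pattern (n=1): 0.5180 : 0.4820
Convolve the two distributions (both contribute in 2-u steps):
  M: 0.08714304×0.5180 = 0.045140
  M+2: 0.08714304×0.4820 + 0.41611392×0.5180 = 0.257550
  M+4: 0.41611392×0.4820 + 0.49674304×0.5180 = 0.457880
  M+6: 0.49674304×0.4820 = 0.239430
Scale to base peak (0.457880) = 100: 9.86 : 56.25 : 100.00 : 52.29

9.86 : 56.25 : 100.00 : 52.29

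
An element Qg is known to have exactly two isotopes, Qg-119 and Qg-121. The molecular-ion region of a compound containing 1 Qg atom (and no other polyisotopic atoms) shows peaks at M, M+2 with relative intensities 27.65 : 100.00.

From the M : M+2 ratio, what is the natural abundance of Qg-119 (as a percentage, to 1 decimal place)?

21.7%

Write p for the Qg-119 fraction. I(M+2)/I(M) = [C(1,1)·p^0·(1−p)] / p^1 = 1·(1−p)/p = 100.00/27.65 = 3.6166
(1−p)/p = 3.6166/1 = 3.6166  ⇒  p = 1/(1 + 3.6166) = 0.2166
Qg-119: 21.7%, Qg-121: 78.3%.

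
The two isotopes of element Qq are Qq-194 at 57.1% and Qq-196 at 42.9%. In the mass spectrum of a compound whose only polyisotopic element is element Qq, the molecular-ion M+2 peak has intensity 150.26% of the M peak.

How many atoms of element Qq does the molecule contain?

The M+2/M ratio from n Qq atoms is n · q/p = n · 0.429/0.571.
n = 1.5026 × 0.571/0.429 = 2.00 ≈ 2

2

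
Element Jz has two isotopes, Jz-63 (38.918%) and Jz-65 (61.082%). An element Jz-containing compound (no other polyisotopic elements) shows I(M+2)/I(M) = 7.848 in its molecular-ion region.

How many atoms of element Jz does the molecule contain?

5

The M+2/M ratio from n Jz atoms is n · q/p = n · 0.61082/0.38918.
n = 7.848 × 0.38918/0.61082 = 5.00 ≈ 5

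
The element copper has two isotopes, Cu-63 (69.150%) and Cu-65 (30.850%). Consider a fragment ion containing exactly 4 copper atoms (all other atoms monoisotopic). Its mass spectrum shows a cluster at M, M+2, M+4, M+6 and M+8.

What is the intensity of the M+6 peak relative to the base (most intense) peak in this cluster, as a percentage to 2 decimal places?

(0.69150 + 0.30850)^4 gives M 0.2286, M+2 0.4080, M+4 0.2731, M+6 0.0812, M+8 0.0091; the largest is M+2.
P(M+2) = C(4,1) × 0.69150^3 × 0.30850^1 = 4 × 0.33065611 × 0.3085 = 0.408030 (base)
P(M+6) = C(4,3) × 0.69150^1 × 0.30850^3 = 4 × 0.6915 × 0.02936064 = 0.081212
Relative intensity = 0.081212 / 0.408030 × 100 = 19.90

19.90%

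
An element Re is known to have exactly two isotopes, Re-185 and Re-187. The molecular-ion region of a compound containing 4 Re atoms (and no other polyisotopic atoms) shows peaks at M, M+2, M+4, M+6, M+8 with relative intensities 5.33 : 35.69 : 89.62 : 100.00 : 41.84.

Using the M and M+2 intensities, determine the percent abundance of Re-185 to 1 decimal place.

37.4%

Write p for the Re-185 fraction. I(M+2)/I(M) = [C(4,1)·p^3·(1−p)] / p^4 = 4·(1−p)/p = 35.69/5.33 = 6.6961
(1−p)/p = 6.6961/4 = 1.6740  ⇒  p = 1/(1 + 1.6740) = 0.3740
Re-185: 37.4%, Re-187: 62.6%.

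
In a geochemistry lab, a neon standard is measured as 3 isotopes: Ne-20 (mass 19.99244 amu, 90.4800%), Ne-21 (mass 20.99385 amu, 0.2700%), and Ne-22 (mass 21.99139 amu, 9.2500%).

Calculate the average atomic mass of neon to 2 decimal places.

20.18 amu

Weight each isotope mass by its fractional abundance: 0.904800 × 19.99244 + 0.002700 × 20.99385 + 0.092500 × 21.99139
= 18.089160 + 0.056683 + 2.034204 = 20.180047 amu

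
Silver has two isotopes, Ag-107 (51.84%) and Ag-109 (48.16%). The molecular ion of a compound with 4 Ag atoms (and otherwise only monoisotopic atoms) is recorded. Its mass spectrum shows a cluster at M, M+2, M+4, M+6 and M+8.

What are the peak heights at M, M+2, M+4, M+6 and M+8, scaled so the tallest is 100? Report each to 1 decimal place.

19.3 : 71.8 : 100.0 : 61.9 : 14.4

The 4 Ag atoms are independent, so intensities follow the terms of (0.5184 + 0.4816)^4.
P(M) = 0.5184^4 = 0.072220
P(M+2) = 4 × 0.5184^3 × 0.4816^1 = 0.268375
P(M+4) = 6 × 0.5184^2 × 0.4816^2 = 0.373985
P(M+6) = 4 × 0.5184^1 × 0.4816^3 = 0.231624
P(M+8) = 0.4816^4 = 0.053795
The M+4 peak is largest (0.373985); scaling to 100 gives 19.3 : 71.8 : 100.0 : 61.9 : 14.4.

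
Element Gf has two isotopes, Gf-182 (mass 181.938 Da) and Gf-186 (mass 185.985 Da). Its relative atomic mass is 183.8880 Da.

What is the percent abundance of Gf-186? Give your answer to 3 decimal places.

With x = fraction of Gf-182 (so Gf-186 is 1 − x):
181.938·x + 185.985·(1 − x) = 183.8880
(181.938 − 185.985)·x = 183.8880 − 185.985
x = -2.0970 / -4.047 = 0.51816 → 51.816% Gf-182, 48.184% Gf-186.

48.184%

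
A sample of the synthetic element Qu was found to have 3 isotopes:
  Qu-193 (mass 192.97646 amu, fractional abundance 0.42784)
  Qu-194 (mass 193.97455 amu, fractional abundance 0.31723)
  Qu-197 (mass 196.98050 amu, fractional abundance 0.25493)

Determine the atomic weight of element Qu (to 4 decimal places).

Average mass = Σ (abundance × isotope mass) = 0.42784 × 192.97646 + 0.31723 × 193.97455 + 0.25493 × 196.98050
= 82.563049 + 61.534546 + 50.216239 = 194.313834 amu

194.3138 amu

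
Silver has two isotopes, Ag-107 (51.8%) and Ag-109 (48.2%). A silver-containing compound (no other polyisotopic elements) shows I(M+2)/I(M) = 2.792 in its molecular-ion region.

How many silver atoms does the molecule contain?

3

The M+2/M ratio from n Ag atoms is n · q/p = n · 0.482/0.518.
n = 2.792 × 0.518/0.482 = 3.00 ≈ 3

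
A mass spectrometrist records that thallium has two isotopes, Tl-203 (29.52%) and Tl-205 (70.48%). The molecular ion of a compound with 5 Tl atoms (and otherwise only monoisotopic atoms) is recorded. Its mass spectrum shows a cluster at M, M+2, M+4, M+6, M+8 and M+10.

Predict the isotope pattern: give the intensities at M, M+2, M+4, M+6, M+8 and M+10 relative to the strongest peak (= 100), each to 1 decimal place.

0.6 : 7.3 : 35.1 : 83.8 : 100.0 : 47.8

The 5 Tl atoms are independent, so intensities follow the terms of (0.2952 + 0.7048)^5.
P(M) = 0.2952^5 = 0.002242
P(M+2) = 5 × 0.2952^4 × 0.7048^1 = 0.026761
P(M+4) = 10 × 0.2952^3 × 0.7048^2 = 0.127785
P(M+6) = 10 × 0.2952^2 × 0.7048^3 = 0.305092
P(M+8) = 5 × 0.2952^1 × 0.7048^4 = 0.364208
P(M+10) = 0.7048^5 = 0.173912
The M+8 peak is largest (0.364208); scaling to 100 gives 0.6 : 7.3 : 35.1 : 83.8 : 100.0 : 47.8.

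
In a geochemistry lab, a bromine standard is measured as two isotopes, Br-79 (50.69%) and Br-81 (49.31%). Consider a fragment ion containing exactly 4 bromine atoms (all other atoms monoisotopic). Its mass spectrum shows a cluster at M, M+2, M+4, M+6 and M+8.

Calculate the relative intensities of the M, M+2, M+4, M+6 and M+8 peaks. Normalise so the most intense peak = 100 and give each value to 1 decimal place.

17.6 : 68.5 : 100.0 : 64.9 : 15.8

Expanding (0.5069 + 0.4931)^4:
P(M) = 0.5069^4 = 0.066022
P(M+2) = 4 × 0.5069^3 × 0.4931^1 = 0.256899
P(M+4) = 6 × 0.5069^2 × 0.4931^2 = 0.374857
P(M+6) = 4 × 0.5069^1 × 0.4931^3 = 0.243101
P(M+8) = 0.4931^4 = 0.059121
The M+4 peak is largest (0.374857); scaling to 100 gives 17.6 : 68.5 : 100.0 : 64.9 : 15.8.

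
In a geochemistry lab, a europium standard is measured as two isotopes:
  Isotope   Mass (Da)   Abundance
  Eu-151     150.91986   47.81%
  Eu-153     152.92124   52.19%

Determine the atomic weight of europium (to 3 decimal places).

151.964 Da

Average mass = Σ (abundance × isotope mass) = 0.4781 × 150.91986 + 0.5219 × 152.92124
= 72.154785 + 79.809595 = 151.964380 Da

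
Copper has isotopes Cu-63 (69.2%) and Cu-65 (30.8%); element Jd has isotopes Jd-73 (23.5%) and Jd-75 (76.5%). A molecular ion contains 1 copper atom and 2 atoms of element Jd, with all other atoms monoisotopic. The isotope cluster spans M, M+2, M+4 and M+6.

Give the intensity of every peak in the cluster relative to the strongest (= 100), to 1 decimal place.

Copper pattern (n=1): 0.6920 : 0.3080
Element Jd pattern (n=2): 0.055225 : 0.35955 : 0.585225
Convolve the two distributions (both contribute in 2-u steps):
  M: 0.6920×0.055225 = 0.038216
  M+2: 0.6920×0.35955 + 0.3080×0.055225 = 0.265818
  M+4: 0.6920×0.585225 + 0.3080×0.35955 = 0.515717
  M+6: 0.3080×0.585225 = 0.180249
Scale to base peak (0.515717) = 100: 7.4 : 51.5 : 100.0 : 35.0

7.4 : 51.5 : 100.0 : 35.0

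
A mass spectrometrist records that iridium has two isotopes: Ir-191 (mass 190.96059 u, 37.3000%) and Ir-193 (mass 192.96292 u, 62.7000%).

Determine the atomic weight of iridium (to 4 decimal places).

Ar = Σ fᵢ·mᵢ = 0.373000 × 190.96059 + 0.627000 × 192.96292
= 71.228300 + 120.987751 = 192.216051 u

192.2161 u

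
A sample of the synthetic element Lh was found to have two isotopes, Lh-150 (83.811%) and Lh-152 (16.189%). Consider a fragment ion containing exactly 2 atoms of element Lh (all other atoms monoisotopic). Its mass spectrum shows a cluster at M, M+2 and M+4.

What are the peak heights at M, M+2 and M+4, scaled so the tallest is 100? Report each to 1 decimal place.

Expanding (0.83811 + 0.16189)^2:
P(M) = 0.83811^2 = 0.702428
P(M+2) = 2 × 0.83811^1 × 0.16189^1 = 0.271363
P(M+4) = 0.16189^2 = 0.026208
The M peak is largest (0.702428); scaling to 100 gives 100.0 : 38.6 : 3.7.

100.0 : 38.6 : 3.7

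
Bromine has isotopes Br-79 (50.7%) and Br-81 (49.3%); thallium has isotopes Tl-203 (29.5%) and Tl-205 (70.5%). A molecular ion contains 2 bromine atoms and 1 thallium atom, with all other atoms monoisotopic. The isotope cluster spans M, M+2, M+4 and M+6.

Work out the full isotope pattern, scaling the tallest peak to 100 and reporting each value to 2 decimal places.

17.88 : 77.50 : 100.00 : 40.40

Bromine pattern (n=2): 0.257049 : 0.499902 : 0.243049
Thallium pattern (n=1): 0.2950 : 0.7050
Convolve the two distributions (both contribute in 2-u steps):
  M: 0.257049×0.2950 = 0.075829
  M+2: 0.257049×0.7050 + 0.499902×0.2950 = 0.328691
  M+4: 0.499902×0.7050 + 0.243049×0.2950 = 0.424130
  M+6: 0.243049×0.7050 = 0.171350
Scale to base peak (0.424130) = 100: 17.88 : 77.50 : 100.00 : 40.40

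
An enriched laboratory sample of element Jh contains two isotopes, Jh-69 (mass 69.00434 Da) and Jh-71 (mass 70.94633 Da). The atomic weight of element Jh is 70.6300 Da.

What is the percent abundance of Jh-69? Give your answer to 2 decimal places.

With x = fraction of Jh-69 (so Jh-71 is 1 − x):
69.00434·x + 70.94633·(1 − x) = 70.6300
(69.00434 − 70.94633)·x = 70.6300 − 70.94633
x = -0.31633 / -1.94199 = 0.16289 → 16.29% Jh-69, 83.71% Jh-71.

16.29%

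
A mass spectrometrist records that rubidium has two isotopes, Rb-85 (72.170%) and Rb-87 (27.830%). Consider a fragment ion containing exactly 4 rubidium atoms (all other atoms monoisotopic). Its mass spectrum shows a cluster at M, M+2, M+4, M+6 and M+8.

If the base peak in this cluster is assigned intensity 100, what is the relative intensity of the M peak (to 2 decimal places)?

64.83

Term probabilities: M 0.2713, M+2 0.4184, M+4 0.2420, M+6 0.0622, M+8 0.0060. Base peak = M+2.
P(M+2) = C(4,1) × 0.72170^3 × 0.27830^1 = 4 × 0.37589809 × 0.2783 = 0.418450 (base)
P(M) = C(4,0) × 0.72170^4 × 0.27830^0 = 1 × 0.27128565 × 1.0000 = 0.271286
Relative intensity = 0.271286 / 0.418450 × 100 = 64.83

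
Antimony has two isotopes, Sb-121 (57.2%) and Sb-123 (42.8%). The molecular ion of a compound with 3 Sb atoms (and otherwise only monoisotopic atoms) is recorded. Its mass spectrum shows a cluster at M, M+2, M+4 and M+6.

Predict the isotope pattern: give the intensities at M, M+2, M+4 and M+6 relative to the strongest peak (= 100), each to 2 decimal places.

Each Sb atom is independently Sb-121 (p = 0.572) or Sb-123 (q = 0.428); the cluster is the binomial expansion (p + q)^3.
P(M) = 0.572^3 = 0.187149
P(M+2) = 3 × 0.572^2 × 0.428^1 = 0.420104
P(M+4) = 3 × 0.572^1 × 0.428^2 = 0.314344
P(M+6) = 0.428^3 = 0.078403
The M+2 peak is largest (0.420104); scaling to 100 gives 44.55 : 100.00 : 74.83 : 18.66.

44.55 : 100.00 : 74.83 : 18.66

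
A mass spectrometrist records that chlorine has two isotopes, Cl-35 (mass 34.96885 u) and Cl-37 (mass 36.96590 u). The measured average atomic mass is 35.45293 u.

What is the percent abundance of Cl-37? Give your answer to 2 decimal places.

Writing the weighted mean with unknown fraction x of Cl-35:
34.96885·x + 36.96590·(1 − x) = 35.45293
(34.96885 − 36.96590)·x = 35.45293 − 36.96590
x = -1.51297 / -1.99705 = 0.75760 → 75.76% Cl-35, 24.24% Cl-37.

24.24%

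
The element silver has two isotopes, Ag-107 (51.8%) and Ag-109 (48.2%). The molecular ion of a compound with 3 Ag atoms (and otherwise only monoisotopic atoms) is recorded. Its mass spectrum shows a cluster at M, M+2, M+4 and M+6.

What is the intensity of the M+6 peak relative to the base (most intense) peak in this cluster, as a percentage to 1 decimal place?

(0.518 + 0.482)^3 gives M 0.1390, M+2 0.3880, M+4 0.3610, M+6 0.1120; the largest is M+2.
P(M+2) = C(3,1) × 0.518^2 × 0.482^1 = 3 × 0.268324 × 0.4820 = 0.387997 (base)
P(M+6) = C(3,3) × 0.518^0 × 0.482^3 = 1 × 1.0000 × 0.11198017 = 0.111980
Relative intensity = 0.111980 / 0.387997 × 100 = 28.9

28.9%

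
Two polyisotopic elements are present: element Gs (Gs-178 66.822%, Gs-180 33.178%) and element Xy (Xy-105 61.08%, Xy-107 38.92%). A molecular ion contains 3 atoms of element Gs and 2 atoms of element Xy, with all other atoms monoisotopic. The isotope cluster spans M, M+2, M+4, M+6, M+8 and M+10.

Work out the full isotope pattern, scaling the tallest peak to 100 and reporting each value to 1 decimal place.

32.9 : 90.8 : 100.0 : 54.9 : 15.0 : 1.6

Element Gs pattern (n=3): 0.29837224 : 0.44443719 : 0.2206689 : 0.03652167
Element Xy pattern (n=2): 0.37307664 : 0.47544672 : 0.15147664
Convolve the two distributions (both contribute in 2-u steps):
  M: 0.29837224×0.37307664 = 0.111316
  M+2: 0.29837224×0.47544672 + 0.44443719×0.37307664 = 0.307669
  M+4: 0.29837224×0.15147664 + 0.44443719×0.47544672 + 0.2206689×0.37307664 = 0.338829
  M+6: 0.44443719×0.15147664 + 0.2206689×0.47544672 + 0.03652167×0.37307664 = 0.185864
  M+8: 0.2206689×0.15147664 + 0.03652167×0.47544672 = 0.050790
  M+10: 0.03652167×0.15147664 = 0.005532
Scale to base peak (0.338829) = 100: 32.9 : 90.8 : 100.0 : 54.9 : 15.0 : 1.6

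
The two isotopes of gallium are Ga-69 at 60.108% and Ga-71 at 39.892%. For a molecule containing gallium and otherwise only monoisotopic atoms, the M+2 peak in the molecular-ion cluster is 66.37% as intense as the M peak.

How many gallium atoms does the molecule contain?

With n Ga atoms, P(M+2)/P(M) = C(n,1)·p^(n−1)q / p^n = n·q/p = n · 0.39892/0.60108.
n = 0.6637 × 0.60108/0.39892 = 1.00 ≈ 1

1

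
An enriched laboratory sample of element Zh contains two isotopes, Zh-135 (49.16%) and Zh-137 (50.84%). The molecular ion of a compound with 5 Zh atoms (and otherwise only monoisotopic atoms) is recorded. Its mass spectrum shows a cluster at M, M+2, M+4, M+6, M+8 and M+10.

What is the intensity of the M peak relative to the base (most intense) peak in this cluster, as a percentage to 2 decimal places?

Term probabilities: M 0.0287, M+2 0.1485, M+4 0.3071, M+6 0.3176, M+8 0.1642, M+10 0.0340. Base peak = M+6.
P(M+6) = C(5,3) × 0.4916^2 × 0.5084^3 = 10 × 0.24167056 × 0.13140643 = 0.317571 (base)
P(M) = C(5,0) × 0.4916^5 × 0.5084^0 = 1 × 0.02871173 × 1.0000 = 0.028712
Relative intensity = 0.028712 / 0.317571 × 100 = 9.04

9.04%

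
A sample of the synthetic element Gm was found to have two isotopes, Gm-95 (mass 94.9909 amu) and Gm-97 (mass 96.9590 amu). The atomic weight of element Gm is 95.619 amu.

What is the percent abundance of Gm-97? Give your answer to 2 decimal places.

With x = fraction of Gm-95 (so Gm-97 is 1 − x):
94.9909·x + 96.9590·(1 − x) = 95.619
(94.9909 − 96.9590)·x = 95.619 − 96.9590
x = -1.3400 / -1.9681 = 0.68086 → 68.09% Gm-95, 31.91% Gm-97.

31.91%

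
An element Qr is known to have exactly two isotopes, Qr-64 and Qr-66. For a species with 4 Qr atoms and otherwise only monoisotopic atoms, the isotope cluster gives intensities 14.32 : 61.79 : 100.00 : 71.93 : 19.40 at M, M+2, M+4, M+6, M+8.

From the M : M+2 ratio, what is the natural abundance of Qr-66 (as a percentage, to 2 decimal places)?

51.89%

If p is the fraction of Qr that is Qr-64, then I(M+2)/I(M) = [C(4,1)·p^3·(1−p)] / p^4 = 4·(1−p)/p = 61.79/14.32 = 4.3149
(1−p)/p = 4.3149/4 = 1.0787  ⇒  p = 1/(1 + 1.0787) = 0.4811
Qr-64: 48.11%, Qr-66: 51.89%.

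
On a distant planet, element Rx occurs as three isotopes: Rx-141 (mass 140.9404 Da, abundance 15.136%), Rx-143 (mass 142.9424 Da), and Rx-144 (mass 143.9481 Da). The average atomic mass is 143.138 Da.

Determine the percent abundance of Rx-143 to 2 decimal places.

35.28%

The remaining 84.864% is split between Rx-143 (fraction x) and Rx-144 (fraction 0.84864 − x).
Substituting: 142.9424x + 143.9481(0.84864 − x) = 121.805261056
(142.9424 − 143.9481)x = -0.354854528  ⇒  x = 0.35284, y = 0.49580
Rx-143: 35.28%, Rx-144: 49.58%.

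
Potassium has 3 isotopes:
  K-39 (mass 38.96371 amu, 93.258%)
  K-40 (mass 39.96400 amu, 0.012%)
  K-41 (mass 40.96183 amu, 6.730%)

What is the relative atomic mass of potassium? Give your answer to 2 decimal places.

39.10 amu

Average mass = Σ (abundance × isotope mass) = 0.93258 × 38.96371 + 0.00012 × 39.96400 + 0.06730 × 40.96183
= 36.336777 + 0.004796 + 2.756731 = 39.098304 amu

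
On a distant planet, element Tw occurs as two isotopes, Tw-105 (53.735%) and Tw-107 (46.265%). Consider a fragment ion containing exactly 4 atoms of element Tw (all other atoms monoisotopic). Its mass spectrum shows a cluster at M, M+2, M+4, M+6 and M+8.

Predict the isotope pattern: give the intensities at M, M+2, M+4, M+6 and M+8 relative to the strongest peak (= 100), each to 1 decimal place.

The 4 Tw atoms are independent, so intensities follow the terms of (0.53735 + 0.46265)^4.
P(M) = 0.53735^4 = 0.083374
P(M+2) = 4 × 0.53735^3 × 0.46265^1 = 0.287134
P(M+4) = 6 × 0.53735^2 × 0.46265^2 = 0.370827
P(M+6) = 4 × 0.53735^1 × 0.46265^3 = 0.212851
P(M+8) = 0.46265^4 = 0.045815
The M+4 peak is largest (0.370827); scaling to 100 gives 22.5 : 77.4 : 100.0 : 57.4 : 12.4.

22.5 : 77.4 : 100.0 : 57.4 : 12.4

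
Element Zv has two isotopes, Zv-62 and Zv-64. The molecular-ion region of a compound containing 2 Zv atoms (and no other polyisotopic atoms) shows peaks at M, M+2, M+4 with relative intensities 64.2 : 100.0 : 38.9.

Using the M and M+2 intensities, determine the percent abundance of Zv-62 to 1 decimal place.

If p is the fraction of Zv that is Zv-62, then I(M+2)/I(M) = [C(2,1)·p^1·(1−p)] / p^2 = 2·(1−p)/p = 100.0/64.2 = 1.5576
(1−p)/p = 1.5576/2 = 0.7788  ⇒  p = 1/(1 + 0.7788) = 0.5622
Zv-62: 56.2%, Zv-64: 43.8%.

56.2%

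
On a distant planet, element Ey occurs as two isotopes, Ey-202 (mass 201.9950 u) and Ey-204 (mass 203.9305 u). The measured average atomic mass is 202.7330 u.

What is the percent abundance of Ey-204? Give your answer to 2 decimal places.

With x = fraction of Ey-202 (so Ey-204 is 1 − x):
201.9950·x + 203.9305·(1 − x) = 202.7330
(201.9950 − 203.9305)·x = 202.7330 − 203.9305
x = -1.1975 / -1.9355 = 0.61870 → 61.87% Ey-202, 38.13% Ey-204.

38.13%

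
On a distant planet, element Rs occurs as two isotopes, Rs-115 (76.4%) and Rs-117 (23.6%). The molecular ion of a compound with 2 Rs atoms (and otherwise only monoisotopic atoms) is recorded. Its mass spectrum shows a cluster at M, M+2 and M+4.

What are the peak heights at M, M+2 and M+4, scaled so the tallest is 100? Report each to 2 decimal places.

100.00 : 61.78 : 9.54

Each Rs atom is independently Rs-115 (p = 0.764) or Rs-117 (q = 0.236); the cluster is the binomial expansion (p + q)^2.
P(M) = 0.764^2 = 0.583696
P(M+2) = 2 × 0.764^1 × 0.236^1 = 0.360608
P(M+4) = 0.236^2 = 0.055696
The M peak is largest (0.583696); scaling to 100 gives 100.00 : 61.78 : 9.54.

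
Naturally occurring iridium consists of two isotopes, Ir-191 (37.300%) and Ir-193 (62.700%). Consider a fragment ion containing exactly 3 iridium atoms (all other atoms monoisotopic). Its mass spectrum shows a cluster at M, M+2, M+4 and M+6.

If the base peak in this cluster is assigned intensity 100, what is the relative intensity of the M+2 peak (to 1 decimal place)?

Binomial terms of (0.37300 + 0.62700)^3: M 0.0519, M+2 0.2617, M+4 0.4399, M+6 0.2465 → M+4 is the base peak.
P(M+4) = C(3,2) × 0.37300^1 × 0.62700^2 = 3 × 0.3730 × 0.393129 = 0.439911 (base)
P(M+2) = C(3,1) × 0.37300^2 × 0.62700^1 = 3 × 0.139129 × 0.6270 = 0.261702
Relative intensity = 0.261702 / 0.439911 × 100 = 59.5

59.5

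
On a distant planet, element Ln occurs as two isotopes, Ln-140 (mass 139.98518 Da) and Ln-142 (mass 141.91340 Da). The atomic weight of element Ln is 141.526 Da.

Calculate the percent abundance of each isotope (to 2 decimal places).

Writing the weighted mean with unknown fraction x of Ln-140:
139.98518·x + 141.91340·(1 − x) = 141.526
(139.98518 − 141.91340)·x = 141.526 − 141.91340
x = -0.38740 / -1.92822 = 0.20091 → 20.09% Ln-140, 79.91% Ln-142.

Ln-140: 20.09%, Ln-142: 79.91%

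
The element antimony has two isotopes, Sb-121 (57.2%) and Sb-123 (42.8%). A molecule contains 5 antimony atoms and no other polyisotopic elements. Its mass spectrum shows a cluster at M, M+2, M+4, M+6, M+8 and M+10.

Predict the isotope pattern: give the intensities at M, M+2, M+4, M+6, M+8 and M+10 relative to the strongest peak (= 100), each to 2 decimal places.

17.86 : 66.82 : 100.00 : 74.83 : 27.99 : 4.19

The 5 Sb atoms are independent, so intensities follow the terms of (0.572 + 0.428)^5.
P(M) = 0.572^5 = 0.061232
P(M+2) = 5 × 0.572^4 × 0.428^1 = 0.229086
P(M+4) = 10 × 0.572^3 × 0.428^2 = 0.342827
P(M+6) = 10 × 0.572^2 × 0.428^3 = 0.256521
P(M+8) = 5 × 0.572^1 × 0.428^4 = 0.095971
P(M+10) = 0.428^5 = 0.014362
The M+4 peak is largest (0.342827); scaling to 100 gives 17.86 : 66.82 : 100.00 : 74.83 : 27.99 : 4.19.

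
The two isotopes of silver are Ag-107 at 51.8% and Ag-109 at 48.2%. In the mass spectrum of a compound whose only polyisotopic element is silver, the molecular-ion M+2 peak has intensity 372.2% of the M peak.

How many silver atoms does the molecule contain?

4

With n Ag atoms, P(M+2)/P(M) = C(n,1)·p^(n−1)q / p^n = n·q/p = n · 0.482/0.518.
n = 3.722 × 0.518/0.482 = 4.00 ≈ 4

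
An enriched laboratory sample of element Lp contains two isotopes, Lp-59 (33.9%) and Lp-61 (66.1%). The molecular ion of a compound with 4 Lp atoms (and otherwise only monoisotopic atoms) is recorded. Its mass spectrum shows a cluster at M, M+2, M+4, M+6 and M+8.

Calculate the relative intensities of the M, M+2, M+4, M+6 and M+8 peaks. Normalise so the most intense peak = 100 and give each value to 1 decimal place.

Each Lp atom is independently Lp-59 (p = 0.339) or Lp-61 (q = 0.661); the cluster is the binomial expansion (p + q)^4.
P(M) = 0.339^4 = 0.013207
P(M+2) = 4 × 0.339^3 × 0.661^1 = 0.103006
P(M+4) = 6 × 0.339^2 × 0.661^2 = 0.301268
P(M+6) = 4 × 0.339^1 × 0.661^3 = 0.391619
P(M+8) = 0.661^4 = 0.190900
The M+6 peak is largest (0.391619); scaling to 100 gives 3.4 : 26.3 : 76.9 : 100.0 : 48.7.

3.4 : 26.3 : 76.9 : 100.0 : 48.7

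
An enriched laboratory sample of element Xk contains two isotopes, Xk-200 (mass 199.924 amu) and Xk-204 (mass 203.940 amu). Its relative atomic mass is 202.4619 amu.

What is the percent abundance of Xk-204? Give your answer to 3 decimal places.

Writing the weighted mean with unknown fraction x of Xk-200:
199.924·x + 203.940·(1 − x) = 202.4619
(199.924 − 203.940)·x = 202.4619 − 203.940
x = -1.4781 / -4.016 = 0.36805 → 36.805% Xk-200, 63.195% Xk-204.

63.195%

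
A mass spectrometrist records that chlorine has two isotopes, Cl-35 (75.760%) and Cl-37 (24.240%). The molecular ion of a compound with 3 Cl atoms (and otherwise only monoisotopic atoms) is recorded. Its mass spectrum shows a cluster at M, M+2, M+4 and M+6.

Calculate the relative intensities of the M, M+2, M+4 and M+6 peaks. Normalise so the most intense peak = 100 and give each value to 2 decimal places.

100.00 : 95.99 : 30.71 : 3.28

Expanding (0.75760 + 0.24240)^3:
P(M) = 0.75760^3 = 0.434830
P(M+2) = 3 × 0.75760^2 × 0.24240^1 = 0.417382
P(M+4) = 3 × 0.75760^1 × 0.24240^2 = 0.133545
P(M+6) = 0.24240^3 = 0.014243
The M peak is largest (0.434830); scaling to 100 gives 100.00 : 95.99 : 30.71 : 3.28.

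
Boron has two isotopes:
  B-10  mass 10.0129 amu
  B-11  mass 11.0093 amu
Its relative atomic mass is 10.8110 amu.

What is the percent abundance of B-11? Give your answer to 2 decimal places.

80.10%

With x = fraction of B-10 (so B-11 is 1 − x):
10.0129·x + 11.0093·(1 − x) = 10.8110
(10.0129 − 11.0093)·x = 10.8110 − 11.0093
x = -0.1983 / -0.9964 = 0.19902 → 19.90% B-10, 80.10% B-11.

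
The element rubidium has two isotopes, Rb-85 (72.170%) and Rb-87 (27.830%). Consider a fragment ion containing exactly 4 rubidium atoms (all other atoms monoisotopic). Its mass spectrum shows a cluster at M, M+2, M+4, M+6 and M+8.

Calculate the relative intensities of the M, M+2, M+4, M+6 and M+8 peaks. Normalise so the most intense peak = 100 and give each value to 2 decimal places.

64.83 : 100.00 : 57.84 : 14.87 : 1.43

Expanding (0.72170 + 0.27830)^4:
P(M) = 0.72170^4 = 0.271286
P(M+2) = 4 × 0.72170^3 × 0.27830^1 = 0.418450
P(M+4) = 6 × 0.72170^2 × 0.27830^2 = 0.242042
P(M+6) = 4 × 0.72170^1 × 0.27830^3 = 0.062224
P(M+8) = 0.27830^4 = 0.005999
The M+2 peak is largest (0.418450); scaling to 100 gives 64.83 : 100.00 : 57.84 : 14.87 : 1.43.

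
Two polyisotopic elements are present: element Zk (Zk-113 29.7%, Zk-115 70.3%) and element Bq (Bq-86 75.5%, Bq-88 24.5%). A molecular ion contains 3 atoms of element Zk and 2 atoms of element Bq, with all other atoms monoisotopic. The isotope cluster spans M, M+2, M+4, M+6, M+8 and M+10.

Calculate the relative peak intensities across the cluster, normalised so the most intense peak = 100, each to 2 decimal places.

Element Zk pattern (n=3): 0.02619807 : 0.18603278 : 0.44034022 : 0.34742893
Element Bq pattern (n=2): 0.570025 : 0.36995 : 0.060025
Convolve the two distributions (both contribute in 2-u steps):
  M: 0.02619807×0.570025 = 0.014934
  M+2: 0.02619807×0.36995 + 0.18603278×0.570025 = 0.115735
  M+4: 0.02619807×0.060025 + 0.18603278×0.36995 + 0.44034022×0.570025 = 0.321400
  M+6: 0.18603278×0.060025 + 0.44034022×0.36995 + 0.34742893×0.570025 = 0.372114
  M+8: 0.44034022×0.060025 + 0.34742893×0.36995 = 0.154963
  M+10: 0.34742893×0.060025 = 0.020854
Scale to base peak (0.372114) = 100: 4.01 : 31.10 : 86.37 : 100.00 : 41.64 : 5.60

4.01 : 31.10 : 86.37 : 100.00 : 41.64 : 5.60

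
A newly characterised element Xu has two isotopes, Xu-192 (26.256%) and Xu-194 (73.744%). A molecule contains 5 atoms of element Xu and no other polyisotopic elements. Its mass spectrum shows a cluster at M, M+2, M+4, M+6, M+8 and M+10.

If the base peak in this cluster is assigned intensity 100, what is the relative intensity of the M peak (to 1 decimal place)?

(0.26256 + 0.73744)^5 gives M 0.0012, M+2 0.0175, M+4 0.0984, M+6 0.2765, M+8 0.3882, M+10 0.2181; the largest is M+8.
P(M+8) = C(5,4) × 0.26256^1 × 0.73744^4 = 5 × 0.26256 × 0.29573775 = 0.388245 (base)
P(M) = C(5,0) × 0.26256^5 × 0.73744^0 = 1 × 0.00124779 × 1.0000 = 0.001248
Relative intensity = 0.001248 / 0.388245 × 100 = 0.3

0.3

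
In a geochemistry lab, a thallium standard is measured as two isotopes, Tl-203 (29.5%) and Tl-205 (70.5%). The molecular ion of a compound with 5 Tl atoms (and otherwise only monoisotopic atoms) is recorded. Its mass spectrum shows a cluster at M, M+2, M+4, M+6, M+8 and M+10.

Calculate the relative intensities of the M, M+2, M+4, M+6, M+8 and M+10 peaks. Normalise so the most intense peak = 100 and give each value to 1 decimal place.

The 5 Tl atoms are independent, so intensities follow the terms of (0.295 + 0.705)^5.
P(M) = 0.295^5 = 0.002234
P(M+2) = 5 × 0.295^4 × 0.705^1 = 0.026696
P(M+4) = 10 × 0.295^3 × 0.705^2 = 0.127598
P(M+6) = 10 × 0.295^2 × 0.705^3 = 0.304938
P(M+8) = 5 × 0.295^1 × 0.705^4 = 0.364375
P(M+10) = 0.705^5 = 0.174159
The M+8 peak is largest (0.364375); scaling to 100 gives 0.6 : 7.3 : 35.0 : 83.7 : 100.0 : 47.8.

0.6 : 7.3 : 35.0 : 83.7 : 100.0 : 47.8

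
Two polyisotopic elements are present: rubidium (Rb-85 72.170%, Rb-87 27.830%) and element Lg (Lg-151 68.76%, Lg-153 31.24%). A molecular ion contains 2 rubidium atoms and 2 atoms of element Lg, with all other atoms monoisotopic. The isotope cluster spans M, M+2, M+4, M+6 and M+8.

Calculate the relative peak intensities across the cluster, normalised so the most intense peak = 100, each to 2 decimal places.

Rubidium pattern (n=2): 0.52085089 : 0.40169822 : 0.07745089
Element Lg pattern (n=2): 0.47279376 : 0.42961248 : 0.09759376
Convolve the two distributions (both contribute in 2-u steps):
  M: 0.52085089×0.47279376 = 0.246255
  M+2: 0.52085089×0.42961248 + 0.40169822×0.47279376 = 0.413684
  M+4: 0.52085089×0.09759376 + 0.40169822×0.42961248 + 0.07745089×0.47279376 = 0.260025
  M+6: 0.40169822×0.09759376 + 0.07745089×0.42961248 = 0.072477
  M+8: 0.07745089×0.09759376 = 0.007559
Scale to base peak (0.413684) = 100: 59.53 : 100.00 : 62.86 : 17.52 : 1.83

59.53 : 100.00 : 62.86 : 17.52 : 1.83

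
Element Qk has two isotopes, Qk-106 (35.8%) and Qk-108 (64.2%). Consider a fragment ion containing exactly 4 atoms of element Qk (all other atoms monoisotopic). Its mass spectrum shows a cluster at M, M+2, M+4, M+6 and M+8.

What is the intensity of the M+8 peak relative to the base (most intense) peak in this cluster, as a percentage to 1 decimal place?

Term probabilities: M 0.0164, M+2 0.1178, M+4 0.3169, M+6 0.3789, M+8 0.1699. Base peak = M+6.
P(M+6) = C(4,3) × 0.358^1 × 0.642^3 = 4 × 0.3580 × 0.26460929 = 0.378921 (base)
P(M+8) = C(4,4) × 0.358^0 × 0.642^4 = 1 × 1.0000 × 0.16987916 = 0.169879
Relative intensity = 0.169879 / 0.378921 × 100 = 44.8

44.8%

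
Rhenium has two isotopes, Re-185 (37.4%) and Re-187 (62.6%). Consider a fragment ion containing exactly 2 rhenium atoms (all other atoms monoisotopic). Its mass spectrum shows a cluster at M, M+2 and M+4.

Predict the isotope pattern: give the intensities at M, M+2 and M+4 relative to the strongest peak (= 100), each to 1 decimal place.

29.9 : 100.0 : 83.7

Expanding (0.374 + 0.626)^2:
P(M) = 0.374^2 = 0.139876
P(M+2) = 2 × 0.374^1 × 0.626^1 = 0.468248
P(M+4) = 0.626^2 = 0.391876
The M+2 peak is largest (0.468248); scaling to 100 gives 29.9 : 100.0 : 83.7.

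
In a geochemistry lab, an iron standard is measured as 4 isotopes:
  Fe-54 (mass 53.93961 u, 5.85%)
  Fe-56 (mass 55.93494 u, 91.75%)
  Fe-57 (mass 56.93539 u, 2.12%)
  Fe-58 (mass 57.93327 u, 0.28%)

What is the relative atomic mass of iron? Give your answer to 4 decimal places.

Weight each isotope mass by its fractional abundance: 0.0585 × 53.93961 + 0.9175 × 55.93494 + 0.0212 × 56.93539 + 0.0028 × 57.93327
= 3.155467 + 51.320307 + 1.207030 + 0.162213 = 55.845017 u

55.8450 u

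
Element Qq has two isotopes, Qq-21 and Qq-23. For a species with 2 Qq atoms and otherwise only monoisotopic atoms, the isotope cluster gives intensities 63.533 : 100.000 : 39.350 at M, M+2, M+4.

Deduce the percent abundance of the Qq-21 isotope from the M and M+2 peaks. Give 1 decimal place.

Write p for the Qq-21 fraction. I(M+2)/I(M) = [C(2,1)·p^1·(1−p)] / p^2 = 2·(1−p)/p = 100.000/63.533 = 1.5740
(1−p)/p = 1.5740/2 = 0.7870  ⇒  p = 1/(1 + 0.7870) = 0.5596
Qq-21: 56.0%, Qq-23: 44.0%.

56.0%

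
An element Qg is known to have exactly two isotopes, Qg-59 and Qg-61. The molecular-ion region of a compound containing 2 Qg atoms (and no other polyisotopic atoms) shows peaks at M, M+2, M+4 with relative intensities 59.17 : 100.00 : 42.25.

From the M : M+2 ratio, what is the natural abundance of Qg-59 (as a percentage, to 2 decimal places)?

54.20%

Let p = fractional abundance of Qg-59. I(M+2)/I(M) = [C(2,1)·p^1·(1−p)] / p^2 = 2·(1−p)/p = 100.00/59.17 = 1.6900
(1−p)/p = 1.6900/2 = 0.8450  ⇒  p = 1/(1 + 0.8450) = 0.5420
Qg-59: 54.20%, Qg-61: 45.80%.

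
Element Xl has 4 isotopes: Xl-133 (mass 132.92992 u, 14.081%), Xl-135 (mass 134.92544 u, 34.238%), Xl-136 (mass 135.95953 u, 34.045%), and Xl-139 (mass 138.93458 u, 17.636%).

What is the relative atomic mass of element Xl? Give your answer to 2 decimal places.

Average mass = Σ (abundance × isotope mass) = 0.14081 × 132.92992 + 0.34238 × 134.92544 + 0.34045 × 135.95953 + 0.17636 × 138.93458
= 18.717862 + 46.195772 + 46.287422 + 24.502503 = 135.703559 u

135.70 u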